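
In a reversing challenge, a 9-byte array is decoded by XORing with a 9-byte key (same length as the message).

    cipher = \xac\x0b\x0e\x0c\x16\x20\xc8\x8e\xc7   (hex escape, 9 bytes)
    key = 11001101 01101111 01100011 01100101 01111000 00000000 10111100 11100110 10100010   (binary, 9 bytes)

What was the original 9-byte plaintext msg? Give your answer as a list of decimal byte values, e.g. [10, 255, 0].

[97, 100, 109, 105, 110, 32, 116, 104, 101]

XOR is its own inverse, so applying the key byte-wise gives the result directly.
172 ⊕ 205 =  97
 11 ⊕ 111 = 100
 14 ⊕  99 = 109
 12 ⊕ 101 = 105
 22 ⊕ 120 = 110
 32 ⊕   0 =  32
200 ⊕ 188 = 116
142 ⊕ 230 = 104
199 ⊕ 162 = 101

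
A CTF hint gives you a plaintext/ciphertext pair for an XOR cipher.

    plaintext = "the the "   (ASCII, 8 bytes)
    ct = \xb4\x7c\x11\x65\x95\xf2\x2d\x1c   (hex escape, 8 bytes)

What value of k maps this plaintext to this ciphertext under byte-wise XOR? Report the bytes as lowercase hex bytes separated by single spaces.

Since ct = plaintext ⊕ k, XORing both sides with plaintext gives k = plaintext ⊕ ct.
74 ^ b4 = c0
68 ^ 7c = 14
65 ^ 11 = 74
20 ^ 65 = 45
74 ^ 95 = e1
68 ^ f2 = 9a
65 ^ 2d = 48
20 ^ 1c = 3c

c0 14 74 45 e1 9a 48 3c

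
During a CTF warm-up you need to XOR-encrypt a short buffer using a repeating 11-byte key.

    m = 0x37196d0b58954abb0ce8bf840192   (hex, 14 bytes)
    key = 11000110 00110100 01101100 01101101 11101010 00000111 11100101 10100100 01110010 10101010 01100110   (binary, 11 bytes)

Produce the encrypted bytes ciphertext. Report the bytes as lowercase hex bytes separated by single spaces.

The 11-byte key repeats, so the effective keystream is c6 34 6c 6d ea 07 e5 a4 72 aa 66 c6 34 6c.
byte 0: 00110111 ^ 11000110 = 11110001
byte 1: 00011001 ^ 00110100 = 00101101
byte 2: 01101101 ^ 01101100 = 00000001
byte 3: 00001011 ^ 01101101 = 01100110
byte 4: 01011000 ^ 11101010 = 10110010
byte 5: 10010101 ^ 00000111 = 10010010
byte 6: 01001010 ^ 11100101 = 10101111
byte 7: 10111011 ^ 10100100 = 00011111
byte 8: 00001100 ^ 01110010 = 01111110
byte 9: 11101000 ^ 10101010 = 01000010
byte 10: 10111111 ^ 01100110 = 11011001
byte 11: 10000100 ^ 11000110 = 01000010
byte 12: 00000001 ^ 00110100 = 00110101
byte 13: 10010010 ^ 01101100 = 11111110

f1 2d 01 66 b2 92 af 1f 7e 42 d9 42 35 fe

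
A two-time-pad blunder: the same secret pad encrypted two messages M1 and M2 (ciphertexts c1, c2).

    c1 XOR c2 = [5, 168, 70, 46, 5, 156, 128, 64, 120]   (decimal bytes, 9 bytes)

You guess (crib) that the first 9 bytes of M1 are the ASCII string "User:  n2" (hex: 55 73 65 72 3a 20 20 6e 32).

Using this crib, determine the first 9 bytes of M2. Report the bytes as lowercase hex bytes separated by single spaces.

50 db 23 5c 3f bc a0 2e 4a

Since c1 ⊕ c2 = M1 ⊕ M2, XORing with the guessed M1 bytes yields the corresponding M2 bytes: M2 = (c1 ⊕ c2) ⊕ M1.
05 ⊕ 55 = 50
a8 ⊕ 73 = db
46 ⊕ 65 = 23
2e ⊕ 72 = 5c
05 ⊕ 3a = 3f
9c ⊕ 20 = bc
80 ⊕ 20 = a0
40 ⊕ 6e = 2e
78 ⊕ 32 = 4a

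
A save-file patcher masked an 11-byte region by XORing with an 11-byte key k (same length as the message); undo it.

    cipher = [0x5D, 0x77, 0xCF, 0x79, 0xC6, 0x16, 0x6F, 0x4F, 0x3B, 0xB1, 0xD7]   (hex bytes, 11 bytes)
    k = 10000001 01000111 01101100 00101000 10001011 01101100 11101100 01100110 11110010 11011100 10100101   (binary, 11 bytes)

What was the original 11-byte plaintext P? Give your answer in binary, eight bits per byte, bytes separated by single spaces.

5d XOR 81 = dc
77 XOR 47 = 30
cf XOR 6c = a3
79 XOR 28 = 51
c6 XOR 8b = 4d
16 XOR 6c = 7a
6f XOR ec = 83
4f XOR 66 = 29
3b XOR f2 = c9
b1 XOR dc = 6d
d7 XOR a5 = 72

11011100 00110000 10100011 01010001 01001101 01111010 10000011 00101001 11001001 01101101 01110010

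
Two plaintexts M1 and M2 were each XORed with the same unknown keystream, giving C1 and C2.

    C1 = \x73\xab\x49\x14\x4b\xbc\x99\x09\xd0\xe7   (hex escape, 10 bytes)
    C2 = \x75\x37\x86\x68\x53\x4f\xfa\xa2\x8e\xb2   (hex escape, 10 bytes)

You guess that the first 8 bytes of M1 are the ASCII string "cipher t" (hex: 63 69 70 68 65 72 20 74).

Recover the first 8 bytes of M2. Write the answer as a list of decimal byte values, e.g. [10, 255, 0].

First, C1 ⊕ C2 = (M1 ⊕ K) ⊕ (M2 ⊕ K) = M1 ⊕ M2, so the key drops out. Then M2 = (M1 ⊕ M2) ⊕ M1 over the first 8 bytes.
byte 0: (73 ⊕ 75) ⊕ 63 = 06 ⊕ 63 = 65
byte 1: (ab ⊕ 37) ⊕ 69 = 9c ⊕ 69 = f5
byte 2: (49 ⊕ 86) ⊕ 70 = cf ⊕ 70 = bf
byte 3: (14 ⊕ 68) ⊕ 68 = 7c ⊕ 68 = 14
byte 4: (4b ⊕ 53) ⊕ 65 = 18 ⊕ 65 = 7d
byte 5: (bc ⊕ 4f) ⊕ 72 = f3 ⊕ 72 = 81
byte 6: (99 ⊕ fa) ⊕ 20 = 63 ⊕ 20 = 43
byte 7: (09 ⊕ a2) ⊕ 74 = ab ⊕ 74 = df

[101, 245, 191, 20, 125, 129, 67, 223]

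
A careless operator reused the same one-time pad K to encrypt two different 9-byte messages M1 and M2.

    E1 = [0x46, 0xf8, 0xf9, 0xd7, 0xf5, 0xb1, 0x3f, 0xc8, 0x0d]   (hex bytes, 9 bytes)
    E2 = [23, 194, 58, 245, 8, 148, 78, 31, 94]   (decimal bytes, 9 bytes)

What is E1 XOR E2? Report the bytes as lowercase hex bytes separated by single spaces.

51 3a c3 22 fd 25 71 d7 53

E1 ⊕ E2 = (M1 ⊕ K) ⊕ (M2 ⊕ K) = M1 ⊕ M2 — the shared key cancels under XOR.
01000110 ⊕ 00010111 = 01010001
11111000 ⊕ 11000010 = 00111010
11111001 ⊕ 00111010 = 11000011
11010111 ⊕ 11110101 = 00100010
11110101 ⊕ 00001000 = 11111101
10110001 ⊕ 10010100 = 00100101
00111111 ⊕ 01001110 = 01110001
11001000 ⊕ 00011111 = 11010111
00001101 ⊕ 01011110 = 01010011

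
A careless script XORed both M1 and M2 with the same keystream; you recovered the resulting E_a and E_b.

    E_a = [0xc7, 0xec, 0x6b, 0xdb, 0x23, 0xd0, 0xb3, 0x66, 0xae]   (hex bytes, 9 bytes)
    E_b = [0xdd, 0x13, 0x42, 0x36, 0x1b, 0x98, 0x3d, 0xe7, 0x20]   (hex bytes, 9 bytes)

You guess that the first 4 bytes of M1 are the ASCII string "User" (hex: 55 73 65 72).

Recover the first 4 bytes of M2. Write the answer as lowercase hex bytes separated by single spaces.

First, E_a ⊕ E_b = (M1 ⊕ K) ⊕ (M2 ⊕ K) = M1 ⊕ M2, so the key drops out. Then M2 = (M1 ⊕ M2) ⊕ M1 over the first 4 bytes.
byte 0: (c7 ⊕ dd) ⊕ 55 = 1a ⊕ 55 = 4f
byte 1: (ec ⊕ 13) ⊕ 73 = ff ⊕ 73 = 8c
byte 2: (6b ⊕ 42) ⊕ 65 = 29 ⊕ 65 = 4c
byte 3: (db ⊕ 36) ⊕ 72 = ed ⊕ 72 = 9f

4f 8c 4c 9f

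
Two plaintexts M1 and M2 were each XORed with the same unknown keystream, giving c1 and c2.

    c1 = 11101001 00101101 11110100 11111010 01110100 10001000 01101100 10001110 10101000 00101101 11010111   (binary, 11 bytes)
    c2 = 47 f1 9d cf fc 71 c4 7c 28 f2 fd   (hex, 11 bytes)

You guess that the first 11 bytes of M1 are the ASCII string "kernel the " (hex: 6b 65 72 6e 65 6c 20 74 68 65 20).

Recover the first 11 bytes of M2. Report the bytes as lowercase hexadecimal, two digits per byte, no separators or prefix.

c5b91b5bed958886e8ba0a

First, c1 ⊕ c2 = (M1 ⊕ K) ⊕ (M2 ⊕ K) = M1 ⊕ M2, so the key drops out. Then M2 = (M1 ⊕ M2) ⊕ M1 over the first 11 bytes.
byte 0: (e9 xor 47) xor 6b = ae xor 6b = c5
byte 1: (2d xor f1) xor 65 = dc xor 65 = b9
byte 2: (f4 xor 9d) xor 72 = 69 xor 72 = 1b
byte 3: (fa xor cf) xor 6e = 35 xor 6e = 5b
byte 4: (74 xor fc) xor 65 = 88 xor 65 = ed
byte 5: (88 xor 71) xor 6c = f9 xor 6c = 95
byte 6: (6c xor c4) xor 20 = a8 xor 20 = 88
byte 7: (8e xor 7c) xor 74 = f2 xor 74 = 86
byte 8: (a8 xor 28) xor 68 = 80 xor 68 = e8
byte 9: (2d xor f2) xor 65 = df xor 65 = ba
byte 10: (d7 xor fd) xor 20 = 2a xor 20 = 0a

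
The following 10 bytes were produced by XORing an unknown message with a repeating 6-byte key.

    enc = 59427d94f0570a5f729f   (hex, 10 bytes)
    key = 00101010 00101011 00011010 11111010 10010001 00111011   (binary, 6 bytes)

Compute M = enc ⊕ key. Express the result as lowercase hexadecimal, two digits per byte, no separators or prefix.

7369676e616c20746865

The 6-byte key repeats, so the effective keystream is 2a 2b 1a fa 91 3b 2a 2b 1a fa.
byte 0:  89 ⊕  42 = 115
byte 1:  66 ⊕  43 = 105
byte 2: 125 ⊕  26 = 103
byte 3: 148 ⊕ 250 = 110
byte 4: 240 ⊕ 145 =  97
byte 5:  87 ⊕  59 = 108
byte 6:  10 ⊕  42 =  32
byte 7:  95 ⊕  43 = 116
byte 8: 114 ⊕  26 = 104
byte 9: 159 ⊕ 250 = 101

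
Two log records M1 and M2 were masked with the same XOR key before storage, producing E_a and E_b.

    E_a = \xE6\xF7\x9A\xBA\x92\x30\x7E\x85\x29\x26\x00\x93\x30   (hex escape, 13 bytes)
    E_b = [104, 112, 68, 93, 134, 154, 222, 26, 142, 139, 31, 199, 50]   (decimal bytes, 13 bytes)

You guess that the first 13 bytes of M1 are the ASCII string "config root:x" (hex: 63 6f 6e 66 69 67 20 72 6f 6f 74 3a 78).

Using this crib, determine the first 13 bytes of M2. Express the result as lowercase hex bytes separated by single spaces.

ed e8 b0 81 7d cd 80 ed c8 c2 6b 6e 7a

First, E_a ⊕ E_b = (M1 ⊕ K) ⊕ (M2 ⊕ K) = M1 ⊕ M2, so the key drops out. Then M2 = (M1 ⊕ M2) ⊕ M1 over the first 13 bytes.
byte 0: (e6 ⊕ 68) ⊕ 63 = 8e ⊕ 63 = ed
byte 1: (f7 ⊕ 70) ⊕ 6f = 87 ⊕ 6f = e8
byte 2: (9a ⊕ 44) ⊕ 6e = de ⊕ 6e = b0
byte 3: (ba ⊕ 5d) ⊕ 66 = e7 ⊕ 66 = 81
byte 4: (92 ⊕ 86) ⊕ 69 = 14 ⊕ 69 = 7d
byte 5: (30 ⊕ 9a) ⊕ 67 = aa ⊕ 67 = cd
byte 6: (7e ⊕ de) ⊕ 20 = a0 ⊕ 20 = 80
byte 7: (85 ⊕ 1a) ⊕ 72 = 9f ⊕ 72 = ed
byte 8: (29 ⊕ 8e) ⊕ 6f = a7 ⊕ 6f = c8
byte 9: (26 ⊕ 8b) ⊕ 6f = ad ⊕ 6f = c2
byte 10: (00 ⊕ 1f) ⊕ 74 = 1f ⊕ 74 = 6b
byte 11: (93 ⊕ c7) ⊕ 3a = 54 ⊕ 3a = 6e
byte 12: (30 ⊕ 32) ⊕ 78 = 02 ⊕ 78 = 7a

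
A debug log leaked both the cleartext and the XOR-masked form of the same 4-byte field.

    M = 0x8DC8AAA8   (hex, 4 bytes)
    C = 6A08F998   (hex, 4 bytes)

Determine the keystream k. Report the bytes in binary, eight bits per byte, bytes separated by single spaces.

11100111 11000000 01010011 00110000

Since C = M ⊕ k, XORing both sides with M gives k = M ⊕ C.
8d XOR 6a = e7
c8 XOR 08 = c0
aa XOR f9 = 53
a8 XOR 98 = 30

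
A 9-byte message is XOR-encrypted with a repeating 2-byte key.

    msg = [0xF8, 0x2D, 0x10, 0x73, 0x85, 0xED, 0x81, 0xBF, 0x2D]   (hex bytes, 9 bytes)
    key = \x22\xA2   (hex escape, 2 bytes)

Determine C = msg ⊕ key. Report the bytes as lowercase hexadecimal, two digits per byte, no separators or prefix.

da8f32d1a74fa31d0f

The 2-byte key repeats, so the effective keystream is 22 a2 22 a2 22 a2 22 a2 22.
byte 0: 248 ⊕  34 = 218
byte 1:  45 ⊕ 162 = 143
byte 2:  16 ⊕  34 =  50
byte 3: 115 ⊕ 162 = 209
byte 4: 133 ⊕  34 = 167
byte 5: 237 ⊕ 162 =  79
byte 6: 129 ⊕  34 = 163
byte 7: 191 ⊕ 162 =  29
byte 8:  45 ⊕  34 =  15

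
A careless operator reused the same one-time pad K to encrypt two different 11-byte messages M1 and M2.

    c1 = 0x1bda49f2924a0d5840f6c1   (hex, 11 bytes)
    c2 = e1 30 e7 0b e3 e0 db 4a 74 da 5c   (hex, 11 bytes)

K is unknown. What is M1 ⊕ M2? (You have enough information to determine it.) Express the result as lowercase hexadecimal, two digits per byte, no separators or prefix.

c1 ⊕ c2 = (M1 ⊕ K) ⊕ (M2 ⊕ K) = M1 ⊕ M2 — the shared key cancels under XOR.
00011011 ^ 11100001 = 11111010
11011010 ^ 00110000 = 11101010
01001001 ^ 11100111 = 10101110
11110010 ^ 00001011 = 11111001
10010010 ^ 11100011 = 01110001
01001010 ^ 11100000 = 10101010
00001101 ^ 11011011 = 11010110
01011000 ^ 01001010 = 00010010
01000000 ^ 01110100 = 00110100
11110110 ^ 11011010 = 00101100
11000001 ^ 01011100 = 10011101

faeaaef971aad612342c9d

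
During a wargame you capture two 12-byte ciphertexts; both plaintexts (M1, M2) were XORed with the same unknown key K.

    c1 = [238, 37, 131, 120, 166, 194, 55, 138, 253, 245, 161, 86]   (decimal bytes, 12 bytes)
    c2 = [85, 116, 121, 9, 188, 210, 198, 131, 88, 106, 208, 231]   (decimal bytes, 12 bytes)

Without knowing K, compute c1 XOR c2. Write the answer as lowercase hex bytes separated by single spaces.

c1 ⊕ c2 = (M1 ⊕ K) ⊕ (M2 ⊕ K) = M1 ⊕ M2 — the shared key cancels under XOR.
238 xor  85 = 187
 37 xor 116 =  81
131 xor 121 = 250
120 xor   9 = 113
166 xor 188 =  26
194 xor 210 =  16
 55 xor 198 = 241
138 xor 131 =   9
253 xor  88 = 165
245 xor 106 = 159
161 xor 208 = 113
 86 xor 231 = 177

bb 51 fa 71 1a 10 f1 09 a5 9f 71 b1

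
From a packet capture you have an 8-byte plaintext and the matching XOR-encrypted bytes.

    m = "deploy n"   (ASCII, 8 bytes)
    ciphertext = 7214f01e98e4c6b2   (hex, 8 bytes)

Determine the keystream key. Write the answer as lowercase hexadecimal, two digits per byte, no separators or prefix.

Since ciphertext = m ⊕ key, XORing both sides with m gives key = m ⊕ ciphertext.
byte 0: 64 ⊕ 72 = 16
byte 1: 65 ⊕ 14 = 71
byte 2: 70 ⊕ f0 = 80
byte 3: 6c ⊕ 1e = 72
byte 4: 6f ⊕ 98 = f7
byte 5: 79 ⊕ e4 = 9d
byte 6: 20 ⊕ c6 = e6
byte 7: 6e ⊕ b2 = dc

16718072f79de6dc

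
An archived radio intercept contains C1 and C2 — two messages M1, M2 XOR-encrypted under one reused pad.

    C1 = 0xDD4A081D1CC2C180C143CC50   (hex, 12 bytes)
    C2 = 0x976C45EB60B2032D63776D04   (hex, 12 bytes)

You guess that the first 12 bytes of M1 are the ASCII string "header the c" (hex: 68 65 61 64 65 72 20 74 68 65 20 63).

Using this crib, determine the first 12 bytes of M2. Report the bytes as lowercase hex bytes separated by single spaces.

22 43 2c 92 19 02 e2 d9 ca 51 81 37

First, C1 ⊕ C2 = (M1 ⊕ K) ⊕ (M2 ⊕ K) = M1 ⊕ M2, so the key drops out. Then M2 = (M1 ⊕ M2) ⊕ M1 over the first 12 bytes.
byte 0: (dd ⊕ 97) ⊕ 68 = 4a ⊕ 68 = 22
byte 1: (4a ⊕ 6c) ⊕ 65 = 26 ⊕ 65 = 43
byte 2: (08 ⊕ 45) ⊕ 61 = 4d ⊕ 61 = 2c
byte 3: (1d ⊕ eb) ⊕ 64 = f6 ⊕ 64 = 92
byte 4: (1c ⊕ 60) ⊕ 65 = 7c ⊕ 65 = 19
byte 5: (c2 ⊕ b2) ⊕ 72 = 70 ⊕ 72 = 02
byte 6: (c1 ⊕ 03) ⊕ 20 = c2 ⊕ 20 = e2
byte 7: (80 ⊕ 2d) ⊕ 74 = ad ⊕ 74 = d9
byte 8: (c1 ⊕ 63) ⊕ 68 = a2 ⊕ 68 = ca
byte 9: (43 ⊕ 77) ⊕ 65 = 34 ⊕ 65 = 51
byte 10: (cc ⊕ 6d) ⊕ 20 = a1 ⊕ 20 = 81
byte 11: (50 ⊕ 04) ⊕ 63 = 54 ⊕ 63 = 37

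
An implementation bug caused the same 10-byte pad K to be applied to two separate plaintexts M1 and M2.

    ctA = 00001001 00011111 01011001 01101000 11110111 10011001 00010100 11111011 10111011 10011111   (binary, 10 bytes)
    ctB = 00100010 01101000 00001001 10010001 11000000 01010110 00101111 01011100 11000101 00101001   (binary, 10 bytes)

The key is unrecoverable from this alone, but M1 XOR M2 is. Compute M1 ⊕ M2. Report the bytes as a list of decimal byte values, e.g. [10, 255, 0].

[43, 119, 80, 249, 55, 207, 59, 167, 126, 182]

ctA ⊕ ctB = (M1 ⊕ K) ⊕ (M2 ⊕ K) = M1 ⊕ M2 — the shared key cancels under XOR.
byte 0:   9 XOR  34 =  43
byte 1:  31 XOR 104 = 119
byte 2:  89 XOR   9 =  80
byte 3: 104 XOR 145 = 249
byte 4: 247 XOR 192 =  55
byte 5: 153 XOR  86 = 207
byte 6:  20 XOR  47 =  59
byte 7: 251 XOR  92 = 167
byte 8: 187 XOR 197 = 126
byte 9: 159 XOR  41 = 182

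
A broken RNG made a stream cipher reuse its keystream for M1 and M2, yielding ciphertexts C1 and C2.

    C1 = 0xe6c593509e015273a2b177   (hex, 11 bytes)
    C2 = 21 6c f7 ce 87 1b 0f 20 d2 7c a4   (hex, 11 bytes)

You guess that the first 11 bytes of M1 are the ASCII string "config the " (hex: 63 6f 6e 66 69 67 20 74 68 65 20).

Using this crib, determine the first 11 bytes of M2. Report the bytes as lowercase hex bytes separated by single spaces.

First, C1 ⊕ C2 = (M1 ⊕ K) ⊕ (M2 ⊕ K) = M1 ⊕ M2, so the key drops out. Then M2 = (M1 ⊕ M2) ⊕ M1 over the first 11 bytes.
byte 0: (e6 ⊕ 21) ⊕ 63 = c7 ⊕ 63 = a4
byte 1: (c5 ⊕ 6c) ⊕ 6f = a9 ⊕ 6f = c6
byte 2: (93 ⊕ f7) ⊕ 6e = 64 ⊕ 6e = 0a
byte 3: (50 ⊕ ce) ⊕ 66 = 9e ⊕ 66 = f8
byte 4: (9e ⊕ 87) ⊕ 69 = 19 ⊕ 69 = 70
byte 5: (01 ⊕ 1b) ⊕ 67 = 1a ⊕ 67 = 7d
byte 6: (52 ⊕ 0f) ⊕ 20 = 5d ⊕ 20 = 7d
byte 7: (73 ⊕ 20) ⊕ 74 = 53 ⊕ 74 = 27
byte 8: (a2 ⊕ d2) ⊕ 68 = 70 ⊕ 68 = 18
byte 9: (b1 ⊕ 7c) ⊕ 65 = cd ⊕ 65 = a8
byte 10: (77 ⊕ a4) ⊕ 20 = d3 ⊕ 20 = f3

a4 c6 0a f8 70 7d 7d 27 18 a8 f3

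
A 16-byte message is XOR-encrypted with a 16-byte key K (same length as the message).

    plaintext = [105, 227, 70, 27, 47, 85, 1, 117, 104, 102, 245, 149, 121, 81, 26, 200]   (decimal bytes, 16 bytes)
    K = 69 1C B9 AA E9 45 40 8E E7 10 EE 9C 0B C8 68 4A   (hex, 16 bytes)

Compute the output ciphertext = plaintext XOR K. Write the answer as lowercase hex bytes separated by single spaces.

00 ff ff b1 c6 10 41 fb 8f 76 1b 09 72 99 72 82

XOR is its own inverse, so applying the key byte-wise gives the result directly.
69 ^ 69 = 00
e3 ^ 1c = ff
46 ^ b9 = ff
1b ^ aa = b1
2f ^ e9 = c6
55 ^ 45 = 10
01 ^ 40 = 41
75 ^ 8e = fb
68 ^ e7 = 8f
66 ^ 10 = 76
f5 ^ ee = 1b
95 ^ 9c = 09
79 ^ 0b = 72
51 ^ c8 = 99
1a ^ 68 = 72
c8 ^ 4a = 82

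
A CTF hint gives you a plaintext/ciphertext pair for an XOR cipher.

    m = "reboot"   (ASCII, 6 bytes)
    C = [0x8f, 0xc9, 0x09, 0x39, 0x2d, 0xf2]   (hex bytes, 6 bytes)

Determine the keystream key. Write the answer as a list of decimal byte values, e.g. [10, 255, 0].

[253, 172, 107, 86, 66, 134]

Since C = m ⊕ key, XORing both sides with m gives key = m ⊕ C.
byte 0: 72 XOR 8f = fd
byte 1: 65 XOR c9 = ac
byte 2: 62 XOR 09 = 6b
byte 3: 6f XOR 39 = 56
byte 4: 6f XOR 2d = 42
byte 5: 74 XOR f2 = 86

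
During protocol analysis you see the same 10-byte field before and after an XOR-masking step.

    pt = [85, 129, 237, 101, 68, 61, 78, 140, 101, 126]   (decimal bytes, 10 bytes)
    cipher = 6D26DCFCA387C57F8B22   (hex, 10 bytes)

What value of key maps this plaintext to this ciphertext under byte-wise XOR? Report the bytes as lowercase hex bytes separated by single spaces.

Since cipher = pt ⊕ key, XORing both sides with pt gives key = pt ⊕ cipher.
55 ^ 6d = 38
81 ^ 26 = a7
ed ^ dc = 31
65 ^ fc = 99
44 ^ a3 = e7
3d ^ 87 = ba
4e ^ c5 = 8b
8c ^ 7f = f3
65 ^ 8b = ee
7e ^ 22 = 5c

38 a7 31 99 e7 ba 8b f3 ee 5c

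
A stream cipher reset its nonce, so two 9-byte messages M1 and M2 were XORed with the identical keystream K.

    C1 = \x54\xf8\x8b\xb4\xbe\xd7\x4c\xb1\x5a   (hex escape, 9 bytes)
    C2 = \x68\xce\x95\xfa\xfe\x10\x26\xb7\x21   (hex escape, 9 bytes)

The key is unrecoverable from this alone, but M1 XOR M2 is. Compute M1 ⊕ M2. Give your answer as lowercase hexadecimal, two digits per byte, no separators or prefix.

3c361e4e40c76a067b

C1 ⊕ C2 = (M1 ⊕ K) ⊕ (M2 ⊕ K) = M1 ⊕ M2 — the shared key cancels under XOR.
01010100 XOR 01101000 = 00111100
11111000 XOR 11001110 = 00110110
10001011 XOR 10010101 = 00011110
10110100 XOR 11111010 = 01001110
10111110 XOR 11111110 = 01000000
11010111 XOR 00010000 = 11000111
01001100 XOR 00100110 = 01101010
10110001 XOR 10110111 = 00000110
01011010 XOR 00100001 = 01111011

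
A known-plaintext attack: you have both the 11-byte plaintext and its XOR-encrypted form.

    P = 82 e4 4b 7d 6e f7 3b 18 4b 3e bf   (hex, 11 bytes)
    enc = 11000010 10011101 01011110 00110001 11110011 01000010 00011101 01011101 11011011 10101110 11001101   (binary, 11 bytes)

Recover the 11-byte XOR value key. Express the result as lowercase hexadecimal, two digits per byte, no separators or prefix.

4079154c9db52645909072

Since enc = P ⊕ key, XORing both sides with P gives key = P ⊕ enc.
byte 0: 82 XOR c2 = 40
byte 1: e4 XOR 9d = 79
byte 2: 4b XOR 5e = 15
byte 3: 7d XOR 31 = 4c
byte 4: 6e XOR f3 = 9d
byte 5: f7 XOR 42 = b5
byte 6: 3b XOR 1d = 26
byte 7: 18 XOR 5d = 45
byte 8: 4b XOR db = 90
byte 9: 3e XOR ae = 90
byte 10: bf XOR cd = 72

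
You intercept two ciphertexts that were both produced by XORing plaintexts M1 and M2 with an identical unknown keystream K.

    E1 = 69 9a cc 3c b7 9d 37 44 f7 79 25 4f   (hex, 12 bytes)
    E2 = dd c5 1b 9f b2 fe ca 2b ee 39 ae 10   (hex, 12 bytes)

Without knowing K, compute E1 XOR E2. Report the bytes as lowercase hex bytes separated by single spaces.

b4 5f d7 a3 05 63 fd 6f 19 40 8b 5f

E1 ⊕ E2 = (M1 ⊕ K) ⊕ (M2 ⊕ K) = M1 ⊕ M2 — the shared key cancels under XOR.
byte 0: 105 xor 221 = 180
byte 1: 154 xor 197 =  95
byte 2: 204 xor  27 = 215
byte 3:  60 xor 159 = 163
byte 4: 183 xor 178 =   5
byte 5: 157 xor 254 =  99
byte 6:  55 xor 202 = 253
byte 7:  68 xor  43 = 111
byte 8: 247 xor 238 =  25
byte 9: 121 xor  57 =  64
byte 10:  37 xor 174 = 139
byte 11:  79 xor  16 =  95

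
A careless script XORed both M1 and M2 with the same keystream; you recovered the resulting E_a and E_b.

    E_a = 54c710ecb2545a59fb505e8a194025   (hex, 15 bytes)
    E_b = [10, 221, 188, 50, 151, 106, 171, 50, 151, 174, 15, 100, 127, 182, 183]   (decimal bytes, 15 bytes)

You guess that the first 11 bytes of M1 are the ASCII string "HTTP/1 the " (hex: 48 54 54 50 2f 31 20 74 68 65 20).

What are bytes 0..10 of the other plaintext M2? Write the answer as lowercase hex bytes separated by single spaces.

First, E_a ⊕ E_b = (M1 ⊕ K) ⊕ (M2 ⊕ K) = M1 ⊕ M2, so the key drops out. Then M2 = (M1 ⊕ M2) ⊕ M1 over the first 11 bytes.
byte 0: (54 ^ 0a) ^ 48 = 5e ^ 48 = 16
byte 1: (c7 ^ dd) ^ 54 = 1a ^ 54 = 4e
byte 2: (10 ^ bc) ^ 54 = ac ^ 54 = f8
byte 3: (ec ^ 32) ^ 50 = de ^ 50 = 8e
byte 4: (b2 ^ 97) ^ 2f = 25 ^ 2f = 0a
byte 5: (54 ^ 6a) ^ 31 = 3e ^ 31 = 0f
byte 6: (5a ^ ab) ^ 20 = f1 ^ 20 = d1
byte 7: (59 ^ 32) ^ 74 = 6b ^ 74 = 1f
byte 8: (fb ^ 97) ^ 68 = 6c ^ 68 = 04
byte 9: (50 ^ ae) ^ 65 = fe ^ 65 = 9b
byte 10: (5e ^ 0f) ^ 20 = 51 ^ 20 = 71

16 4e f8 8e 0a 0f d1 1f 04 9b 71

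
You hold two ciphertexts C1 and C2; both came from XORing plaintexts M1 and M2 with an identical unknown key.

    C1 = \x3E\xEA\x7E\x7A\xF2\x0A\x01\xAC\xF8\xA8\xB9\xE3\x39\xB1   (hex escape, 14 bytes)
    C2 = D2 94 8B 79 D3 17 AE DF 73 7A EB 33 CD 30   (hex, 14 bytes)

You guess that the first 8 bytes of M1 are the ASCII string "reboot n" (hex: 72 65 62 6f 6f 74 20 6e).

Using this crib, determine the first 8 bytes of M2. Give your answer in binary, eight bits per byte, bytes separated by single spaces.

10011110 00011011 10010111 01101100 01001110 01101001 10001111 00011101

First, C1 ⊕ C2 = (M1 ⊕ K) ⊕ (M2 ⊕ K) = M1 ⊕ M2, so the key drops out. Then M2 = (M1 ⊕ M2) ⊕ M1 over the first 8 bytes.
byte 0: (3e xor d2) xor 72 = ec xor 72 = 9e
byte 1: (ea xor 94) xor 65 = 7e xor 65 = 1b
byte 2: (7e xor 8b) xor 62 = f5 xor 62 = 97
byte 3: (7a xor 79) xor 6f = 03 xor 6f = 6c
byte 4: (f2 xor d3) xor 6f = 21 xor 6f = 4e
byte 5: (0a xor 17) xor 74 = 1d xor 74 = 69
byte 6: (01 xor ae) xor 20 = af xor 20 = 8f
byte 7: (ac xor df) xor 6e = 73 xor 6e = 1d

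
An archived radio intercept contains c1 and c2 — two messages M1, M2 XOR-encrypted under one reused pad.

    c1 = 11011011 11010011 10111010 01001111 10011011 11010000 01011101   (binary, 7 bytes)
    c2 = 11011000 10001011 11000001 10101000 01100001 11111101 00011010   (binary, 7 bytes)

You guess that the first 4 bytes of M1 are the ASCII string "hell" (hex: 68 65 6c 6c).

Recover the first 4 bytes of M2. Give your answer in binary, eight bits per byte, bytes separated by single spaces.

First, c1 ⊕ c2 = (M1 ⊕ K) ⊕ (M2 ⊕ K) = M1 ⊕ M2, so the key drops out. Then M2 = (M1 ⊕ M2) ⊕ M1 over the first 4 bytes.
byte 0: (db XOR d8) XOR 68 = 03 XOR 68 = 6b
byte 1: (d3 XOR 8b) XOR 65 = 58 XOR 65 = 3d
byte 2: (ba XOR c1) XOR 6c = 7b XOR 6c = 17
byte 3: (4f XOR a8) XOR 6c = e7 XOR 6c = 8b

01101011 00111101 00010111 10001011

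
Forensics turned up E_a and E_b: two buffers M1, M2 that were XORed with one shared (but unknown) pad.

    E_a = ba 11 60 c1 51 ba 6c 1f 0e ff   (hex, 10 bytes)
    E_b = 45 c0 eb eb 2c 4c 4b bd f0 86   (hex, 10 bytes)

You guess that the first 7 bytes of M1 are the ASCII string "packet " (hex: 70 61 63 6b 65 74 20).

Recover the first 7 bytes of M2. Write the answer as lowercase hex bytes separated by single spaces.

First, E_a ⊕ E_b = (M1 ⊕ K) ⊕ (M2 ⊕ K) = M1 ⊕ M2, so the key drops out. Then M2 = (M1 ⊕ M2) ⊕ M1 over the first 7 bytes.
byte 0: (ba ^ 45) ^ 70 = ff ^ 70 = 8f
byte 1: (11 ^ c0) ^ 61 = d1 ^ 61 = b0
byte 2: (60 ^ eb) ^ 63 = 8b ^ 63 = e8
byte 3: (c1 ^ eb) ^ 6b = 2a ^ 6b = 41
byte 4: (51 ^ 2c) ^ 65 = 7d ^ 65 = 18
byte 5: (ba ^ 4c) ^ 74 = f6 ^ 74 = 82
byte 6: (6c ^ 4b) ^ 20 = 27 ^ 20 = 07

8f b0 e8 41 18 82 07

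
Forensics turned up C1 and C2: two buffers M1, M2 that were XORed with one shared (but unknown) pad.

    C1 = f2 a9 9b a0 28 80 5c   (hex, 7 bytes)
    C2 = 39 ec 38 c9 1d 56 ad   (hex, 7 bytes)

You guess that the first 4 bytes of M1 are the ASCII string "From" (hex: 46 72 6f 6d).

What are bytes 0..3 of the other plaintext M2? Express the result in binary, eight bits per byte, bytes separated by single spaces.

10001101 00110111 11001100 00000100

First, C1 ⊕ C2 = (M1 ⊕ K) ⊕ (M2 ⊕ K) = M1 ⊕ M2, so the key drops out. Then M2 = (M1 ⊕ M2) ⊕ M1 over the first 4 bytes.
byte 0: (f2 ⊕ 39) ⊕ 46 = cb ⊕ 46 = 8d
byte 1: (a9 ⊕ ec) ⊕ 72 = 45 ⊕ 72 = 37
byte 2: (9b ⊕ 38) ⊕ 6f = a3 ⊕ 6f = cc
byte 3: (a0 ⊕ c9) ⊕ 6d = 69 ⊕ 6d = 04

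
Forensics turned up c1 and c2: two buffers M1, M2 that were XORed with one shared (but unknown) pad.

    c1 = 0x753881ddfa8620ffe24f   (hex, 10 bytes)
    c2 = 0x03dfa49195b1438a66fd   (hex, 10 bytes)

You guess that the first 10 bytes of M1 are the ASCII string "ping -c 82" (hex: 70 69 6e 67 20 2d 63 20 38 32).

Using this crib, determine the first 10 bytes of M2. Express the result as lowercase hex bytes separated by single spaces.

06 8e 4b 2b 4f 1a 00 55 bc 80

First, c1 ⊕ c2 = (M1 ⊕ K) ⊕ (M2 ⊕ K) = M1 ⊕ M2, so the key drops out. Then M2 = (M1 ⊕ M2) ⊕ M1 over the first 10 bytes.
byte 0: (75 ^ 03) ^ 70 = 76 ^ 70 = 06
byte 1: (38 ^ df) ^ 69 = e7 ^ 69 = 8e
byte 2: (81 ^ a4) ^ 6e = 25 ^ 6e = 4b
byte 3: (dd ^ 91) ^ 67 = 4c ^ 67 = 2b
byte 4: (fa ^ 95) ^ 20 = 6f ^ 20 = 4f
byte 5: (86 ^ b1) ^ 2d = 37 ^ 2d = 1a
byte 6: (20 ^ 43) ^ 63 = 63 ^ 63 = 00
byte 7: (ff ^ 8a) ^ 20 = 75 ^ 20 = 55
byte 8: (e2 ^ 66) ^ 38 = 84 ^ 38 = bc
byte 9: (4f ^ fd) ^ 32 = b2 ^ 32 = 80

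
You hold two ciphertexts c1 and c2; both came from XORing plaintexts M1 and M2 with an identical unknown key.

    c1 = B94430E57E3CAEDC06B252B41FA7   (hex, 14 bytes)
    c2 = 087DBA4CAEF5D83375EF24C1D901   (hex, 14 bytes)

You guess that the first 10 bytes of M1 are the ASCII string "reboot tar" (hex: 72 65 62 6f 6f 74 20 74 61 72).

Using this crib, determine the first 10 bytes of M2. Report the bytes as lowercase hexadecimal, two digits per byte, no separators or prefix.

c35ce8c6bfbd569b122f

First, c1 ⊕ c2 = (M1 ⊕ K) ⊕ (M2 ⊕ K) = M1 ⊕ M2, so the key drops out. Then M2 = (M1 ⊕ M2) ⊕ M1 over the first 10 bytes.
byte 0: (b9 ^ 08) ^ 72 = b1 ^ 72 = c3
byte 1: (44 ^ 7d) ^ 65 = 39 ^ 65 = 5c
byte 2: (30 ^ ba) ^ 62 = 8a ^ 62 = e8
byte 3: (e5 ^ 4c) ^ 6f = a9 ^ 6f = c6
byte 4: (7e ^ ae) ^ 6f = d0 ^ 6f = bf
byte 5: (3c ^ f5) ^ 74 = c9 ^ 74 = bd
byte 6: (ae ^ d8) ^ 20 = 76 ^ 20 = 56
byte 7: (dc ^ 33) ^ 74 = ef ^ 74 = 9b
byte 8: (06 ^ 75) ^ 61 = 73 ^ 61 = 12
byte 9: (b2 ^ ef) ^ 72 = 5d ^ 72 = 2f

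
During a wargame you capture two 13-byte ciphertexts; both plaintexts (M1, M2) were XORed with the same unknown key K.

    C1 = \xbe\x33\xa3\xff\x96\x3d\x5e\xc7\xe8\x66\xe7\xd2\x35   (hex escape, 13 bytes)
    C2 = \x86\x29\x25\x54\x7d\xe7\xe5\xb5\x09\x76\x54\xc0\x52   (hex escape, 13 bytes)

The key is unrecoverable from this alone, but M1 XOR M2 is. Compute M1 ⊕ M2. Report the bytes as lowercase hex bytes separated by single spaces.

C1 ⊕ C2 = (M1 ⊕ K) ⊕ (M2 ⊕ K) = M1 ⊕ M2 — the shared key cancels under XOR.
10111110 ⊕ 10000110 = 00111000
00110011 ⊕ 00101001 = 00011010
10100011 ⊕ 00100101 = 10000110
11111111 ⊕ 01010100 = 10101011
10010110 ⊕ 01111101 = 11101011
00111101 ⊕ 11100111 = 11011010
01011110 ⊕ 11100101 = 10111011
11000111 ⊕ 10110101 = 01110010
11101000 ⊕ 00001001 = 11100001
01100110 ⊕ 01110110 = 00010000
11100111 ⊕ 01010100 = 10110011
11010010 ⊕ 11000000 = 00010010
00110101 ⊕ 01010010 = 01100111

38 1a 86 ab eb da bb 72 e1 10 b3 12 67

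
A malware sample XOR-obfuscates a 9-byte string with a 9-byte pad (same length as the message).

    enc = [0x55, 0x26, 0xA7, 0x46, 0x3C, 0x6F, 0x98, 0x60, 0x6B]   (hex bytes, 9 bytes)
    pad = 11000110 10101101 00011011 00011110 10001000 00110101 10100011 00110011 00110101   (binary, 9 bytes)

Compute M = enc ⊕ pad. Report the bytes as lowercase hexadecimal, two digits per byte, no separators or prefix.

938bbc58b45a3b535e

XOR is its own inverse, so applying the key byte-wise gives the result directly.
byte 0:  85 XOR 198 = 147
byte 1:  38 XOR 173 = 139
byte 2: 167 XOR  27 = 188
byte 3:  70 XOR  30 =  88
byte 4:  60 XOR 136 = 180
byte 5: 111 XOR  53 =  90
byte 6: 152 XOR 163 =  59
byte 7:  96 XOR  51 =  83
byte 8: 107 XOR  53 =  94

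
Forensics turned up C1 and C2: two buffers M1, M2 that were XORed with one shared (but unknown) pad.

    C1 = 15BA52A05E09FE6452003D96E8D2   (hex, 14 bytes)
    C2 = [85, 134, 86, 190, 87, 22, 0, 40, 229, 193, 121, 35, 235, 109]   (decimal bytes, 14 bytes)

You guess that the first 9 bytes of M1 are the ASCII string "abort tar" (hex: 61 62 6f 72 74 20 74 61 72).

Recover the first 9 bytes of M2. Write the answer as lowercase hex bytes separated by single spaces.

First, C1 ⊕ C2 = (M1 ⊕ K) ⊕ (M2 ⊕ K) = M1 ⊕ M2, so the key drops out. Then M2 = (M1 ⊕ M2) ⊕ M1 over the first 9 bytes.
byte 0: (15 ⊕ 55) ⊕ 61 = 40 ⊕ 61 = 21
byte 1: (ba ⊕ 86) ⊕ 62 = 3c ⊕ 62 = 5e
byte 2: (52 ⊕ 56) ⊕ 6f = 04 ⊕ 6f = 6b
byte 3: (a0 ⊕ be) ⊕ 72 = 1e ⊕ 72 = 6c
byte 4: (5e ⊕ 57) ⊕ 74 = 09 ⊕ 74 = 7d
byte 5: (09 ⊕ 16) ⊕ 20 = 1f ⊕ 20 = 3f
byte 6: (fe ⊕ 00) ⊕ 74 = fe ⊕ 74 = 8a
byte 7: (64 ⊕ 28) ⊕ 61 = 4c ⊕ 61 = 2d
byte 8: (52 ⊕ e5) ⊕ 72 = b7 ⊕ 72 = c5

21 5e 6b 6c 7d 3f 8a 2d c5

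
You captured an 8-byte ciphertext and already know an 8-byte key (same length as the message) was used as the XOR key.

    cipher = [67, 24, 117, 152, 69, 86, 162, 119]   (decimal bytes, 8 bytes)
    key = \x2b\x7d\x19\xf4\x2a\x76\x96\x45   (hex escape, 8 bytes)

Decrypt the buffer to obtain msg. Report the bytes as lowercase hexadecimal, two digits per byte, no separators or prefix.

68656c6c6f203432

byte 0: 43 XOR 2b = 68
byte 1: 18 XOR 7d = 65
byte 2: 75 XOR 19 = 6c
byte 3: 98 XOR f4 = 6c
byte 4: 45 XOR 2a = 6f
byte 5: 56 XOR 76 = 20
byte 6: a2 XOR 96 = 34
byte 7: 77 XOR 45 = 32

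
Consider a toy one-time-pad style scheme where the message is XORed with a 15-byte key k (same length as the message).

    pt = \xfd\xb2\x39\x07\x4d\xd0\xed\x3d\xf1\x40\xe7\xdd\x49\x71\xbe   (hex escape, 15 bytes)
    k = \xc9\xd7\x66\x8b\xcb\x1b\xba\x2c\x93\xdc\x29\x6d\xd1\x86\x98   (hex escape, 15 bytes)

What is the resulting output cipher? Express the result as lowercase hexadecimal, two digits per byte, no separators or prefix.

34655f8c86cb5711629cceb098f726

XOR is its own inverse, so applying the key byte-wise gives the result directly.
byte 0: 253 ⊕ 201 =  52
byte 1: 178 ⊕ 215 = 101
byte 2:  57 ⊕ 102 =  95
byte 3:   7 ⊕ 139 = 140
byte 4:  77 ⊕ 203 = 134
byte 5: 208 ⊕  27 = 203
byte 6: 237 ⊕ 186 =  87
byte 7:  61 ⊕  44 =  17
byte 8: 241 ⊕ 147 =  98
byte 9:  64 ⊕ 220 = 156
byte 10: 231 ⊕  41 = 206
byte 11: 221 ⊕ 109 = 176
byte 12:  73 ⊕ 209 = 152
byte 13: 113 ⊕ 134 = 247
byte 14: 190 ⊕ 152 =  38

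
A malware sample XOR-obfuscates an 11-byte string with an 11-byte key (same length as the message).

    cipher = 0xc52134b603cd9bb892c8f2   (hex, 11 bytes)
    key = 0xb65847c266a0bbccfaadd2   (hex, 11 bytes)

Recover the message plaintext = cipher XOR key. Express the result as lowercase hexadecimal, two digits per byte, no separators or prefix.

73797374656d2074686520

XOR is its own inverse, so applying the key byte-wise gives the result directly.
197 XOR 182 = 115
 33 XOR  88 = 121
 52 XOR  71 = 115
182 XOR 194 = 116
  3 XOR 102 = 101
205 XOR 160 = 109
155 XOR 187 =  32
184 XOR 204 = 116
146 XOR 250 = 104
200 XOR 173 = 101
242 XOR 210 =  32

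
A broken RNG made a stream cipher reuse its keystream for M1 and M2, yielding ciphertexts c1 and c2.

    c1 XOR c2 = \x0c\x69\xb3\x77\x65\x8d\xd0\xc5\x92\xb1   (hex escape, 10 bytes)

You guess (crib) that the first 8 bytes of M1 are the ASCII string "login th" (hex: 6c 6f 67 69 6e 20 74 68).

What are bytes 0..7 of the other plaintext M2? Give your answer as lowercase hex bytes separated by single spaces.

60 06 d4 1e 0b ad a4 ad

Since c1 ⊕ c2 = M1 ⊕ M2, XORing with the guessed M1 bytes yields the corresponding M2 bytes: M2 = (c1 ⊕ c2) ⊕ M1.
byte 0: 0c ^ 6c = 60
byte 1: 69 ^ 6f = 06
byte 2: b3 ^ 67 = d4
byte 3: 77 ^ 69 = 1e
byte 4: 65 ^ 6e = 0b
byte 5: 8d ^ 20 = ad
byte 6: d0 ^ 74 = a4
byte 7: c5 ^ 68 = ad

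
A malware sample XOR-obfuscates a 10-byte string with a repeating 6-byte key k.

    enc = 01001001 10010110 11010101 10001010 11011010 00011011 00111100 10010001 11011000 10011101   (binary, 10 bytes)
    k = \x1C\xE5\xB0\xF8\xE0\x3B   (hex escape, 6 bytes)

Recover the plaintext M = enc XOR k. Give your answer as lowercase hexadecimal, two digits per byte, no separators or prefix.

557365723a2020746865

The 6-byte key repeats, so the effective keystream is 1c e5 b0 f8 e0 3b 1c e5 b0 f8.
byte 0:  73 xor  28 =  85
byte 1: 150 xor 229 = 115
byte 2: 213 xor 176 = 101
byte 3: 138 xor 248 = 114
byte 4: 218 xor 224 =  58
byte 5:  27 xor  59 =  32
byte 6:  60 xor  28 =  32
byte 7: 145 xor 229 = 116
byte 8: 216 xor 176 = 104
byte 9: 157 xor 248 = 101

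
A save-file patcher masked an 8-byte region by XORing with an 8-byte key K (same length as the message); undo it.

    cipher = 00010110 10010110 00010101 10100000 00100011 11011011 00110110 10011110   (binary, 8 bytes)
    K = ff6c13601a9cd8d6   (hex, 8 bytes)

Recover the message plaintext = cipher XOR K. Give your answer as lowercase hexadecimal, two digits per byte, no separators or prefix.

byte 0: 00010110 XOR 11111111 = 11101001
byte 1: 10010110 XOR 01101100 = 11111010
byte 2: 00010101 XOR 00010011 = 00000110
byte 3: 10100000 XOR 01100000 = 11000000
byte 4: 00100011 XOR 00011010 = 00111001
byte 5: 11011011 XOR 10011100 = 01000111
byte 6: 00110110 XOR 11011000 = 11101110
byte 7: 10011110 XOR 11010110 = 01001000

e9fa06c03947ee48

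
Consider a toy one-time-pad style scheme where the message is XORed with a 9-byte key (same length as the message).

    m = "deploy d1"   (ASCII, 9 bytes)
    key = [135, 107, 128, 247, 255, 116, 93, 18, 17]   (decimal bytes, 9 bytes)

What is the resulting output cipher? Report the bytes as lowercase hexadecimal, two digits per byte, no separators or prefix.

byte 0: 64 xor 87 = e3
byte 1: 65 xor 6b = 0e
byte 2: 70 xor 80 = f0
byte 3: 6c xor f7 = 9b
byte 4: 6f xor ff = 90
byte 5: 79 xor 74 = 0d
byte 6: 20 xor 5d = 7d
byte 7: 64 xor 12 = 76
byte 8: 31 xor 11 = 20

e30ef09b900d7d7620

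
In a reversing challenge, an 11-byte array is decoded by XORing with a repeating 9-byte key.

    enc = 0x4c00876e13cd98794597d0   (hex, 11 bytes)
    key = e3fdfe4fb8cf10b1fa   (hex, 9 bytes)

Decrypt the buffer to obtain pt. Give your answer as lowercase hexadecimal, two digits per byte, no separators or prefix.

The 9-byte key repeats, so the effective keystream is e3 fd fe 4f b8 cf 10 b1 fa e3 fd.
byte 0:  76 XOR 227 = 175
byte 1:   0 XOR 253 = 253
byte 2: 135 XOR 254 = 121
byte 3: 110 XOR  79 =  33
byte 4:  19 XOR 184 = 171
byte 5: 205 XOR 207 =   2
byte 6: 152 XOR  16 = 136
byte 7: 121 XOR 177 = 200
byte 8:  69 XOR 250 = 191
byte 9: 151 XOR 227 = 116
byte 10: 208 XOR 253 =  45

affd7921ab0288c8bf742d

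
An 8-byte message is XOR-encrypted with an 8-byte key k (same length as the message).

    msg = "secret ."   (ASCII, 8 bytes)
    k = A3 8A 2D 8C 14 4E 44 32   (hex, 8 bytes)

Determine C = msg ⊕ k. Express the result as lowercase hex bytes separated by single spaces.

d0 ef 4e fe 71 3a 64 1c

XOR is its own inverse, so applying the key byte-wise gives the result directly.
73 xor a3 = d0
65 xor 8a = ef
63 xor 2d = 4e
72 xor 8c = fe
65 xor 14 = 71
74 xor 4e = 3a
20 xor 44 = 64
2e xor 32 = 1c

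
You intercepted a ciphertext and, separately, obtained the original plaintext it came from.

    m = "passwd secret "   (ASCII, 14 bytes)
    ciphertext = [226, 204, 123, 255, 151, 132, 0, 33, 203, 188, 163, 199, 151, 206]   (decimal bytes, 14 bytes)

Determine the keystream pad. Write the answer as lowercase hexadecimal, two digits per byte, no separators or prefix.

92ad088ce0e02052aedfd1a2e3ee

Since ciphertext = m ⊕ pad, XORing both sides with m gives pad = m ⊕ ciphertext.
70 xor e2 = 92
61 xor cc = ad
73 xor 7b = 08
73 xor ff = 8c
77 xor 97 = e0
64 xor 84 = e0
20 xor 00 = 20
73 xor 21 = 52
65 xor cb = ae
63 xor bc = df
72 xor a3 = d1
65 xor c7 = a2
74 xor 97 = e3
20 xor ce = ee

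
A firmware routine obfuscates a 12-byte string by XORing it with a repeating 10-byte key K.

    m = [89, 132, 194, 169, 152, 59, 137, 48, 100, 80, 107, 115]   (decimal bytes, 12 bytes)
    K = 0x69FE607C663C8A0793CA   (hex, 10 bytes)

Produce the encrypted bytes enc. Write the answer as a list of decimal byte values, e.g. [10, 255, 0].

The 10-byte key repeats, so the effective keystream is 69 fe 60 7c 66 3c 8a 07 93 ca 69 fe.
byte 0: 01011001 XOR 01101001 = 00110000
byte 1: 10000100 XOR 11111110 = 01111010
byte 2: 11000010 XOR 01100000 = 10100010
byte 3: 10101001 XOR 01111100 = 11010101
byte 4: 10011000 XOR 01100110 = 11111110
byte 5: 00111011 XOR 00111100 = 00000111
byte 6: 10001001 XOR 10001010 = 00000011
byte 7: 00110000 XOR 00000111 = 00110111
byte 8: 01100100 XOR 10010011 = 11110111
byte 9: 01010000 XOR 11001010 = 10011010
byte 10: 01101011 XOR 01101001 = 00000010
byte 11: 01110011 XOR 11111110 = 10001101

[48, 122, 162, 213, 254, 7, 3, 55, 247, 154, 2, 141]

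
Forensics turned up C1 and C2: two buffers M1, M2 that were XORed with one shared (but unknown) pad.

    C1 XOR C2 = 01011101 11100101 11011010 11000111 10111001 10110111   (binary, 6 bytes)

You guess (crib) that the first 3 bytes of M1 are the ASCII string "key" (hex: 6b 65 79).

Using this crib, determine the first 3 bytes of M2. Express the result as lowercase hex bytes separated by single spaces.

Since C1 ⊕ C2 = M1 ⊕ M2, XORing with the guessed M1 bytes yields the corresponding M2 bytes: M2 = (C1 ⊕ C2) ⊕ M1.
5d xor 6b = 36
e5 xor 65 = 80
da xor 79 = a3

36 80 a3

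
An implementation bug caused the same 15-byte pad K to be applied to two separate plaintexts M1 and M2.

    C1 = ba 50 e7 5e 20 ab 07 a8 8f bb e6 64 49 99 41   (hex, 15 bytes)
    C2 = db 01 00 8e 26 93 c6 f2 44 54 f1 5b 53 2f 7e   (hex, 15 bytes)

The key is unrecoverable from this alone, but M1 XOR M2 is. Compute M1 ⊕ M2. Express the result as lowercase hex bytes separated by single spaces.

C1 ⊕ C2 = (M1 ⊕ K) ⊕ (M2 ⊕ K) = M1 ⊕ M2 — the shared key cancels under XOR.
byte 0: ba ^ db = 61
byte 1: 50 ^ 01 = 51
byte 2: e7 ^ 00 = e7
byte 3: 5e ^ 8e = d0
byte 4: 20 ^ 26 = 06
byte 5: ab ^ 93 = 38
byte 6: 07 ^ c6 = c1
byte 7: a8 ^ f2 = 5a
byte 8: 8f ^ 44 = cb
byte 9: bb ^ 54 = ef
byte 10: e6 ^ f1 = 17
byte 11: 64 ^ 5b = 3f
byte 12: 49 ^ 53 = 1a
byte 13: 99 ^ 2f = b6
byte 14: 41 ^ 7e = 3f

61 51 e7 d0 06 38 c1 5a cb ef 17 3f 1a b6 3f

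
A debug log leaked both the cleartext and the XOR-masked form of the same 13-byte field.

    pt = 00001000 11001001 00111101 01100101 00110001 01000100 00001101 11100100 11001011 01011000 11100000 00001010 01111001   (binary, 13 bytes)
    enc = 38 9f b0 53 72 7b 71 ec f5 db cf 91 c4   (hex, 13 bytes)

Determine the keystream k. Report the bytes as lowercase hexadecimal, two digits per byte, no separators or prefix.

Since enc = pt ⊕ k, XORing both sides with pt gives k = pt ⊕ enc.
08 XOR 38 = 30
c9 XOR 9f = 56
3d XOR b0 = 8d
65 XOR 53 = 36
31 XOR 72 = 43
44 XOR 7b = 3f
0d XOR 71 = 7c
e4 XOR ec = 08
cb XOR f5 = 3e
58 XOR db = 83
e0 XOR cf = 2f
0a XOR 91 = 9b
79 XOR c4 = bd

30568d36433f7c083e832f9bbd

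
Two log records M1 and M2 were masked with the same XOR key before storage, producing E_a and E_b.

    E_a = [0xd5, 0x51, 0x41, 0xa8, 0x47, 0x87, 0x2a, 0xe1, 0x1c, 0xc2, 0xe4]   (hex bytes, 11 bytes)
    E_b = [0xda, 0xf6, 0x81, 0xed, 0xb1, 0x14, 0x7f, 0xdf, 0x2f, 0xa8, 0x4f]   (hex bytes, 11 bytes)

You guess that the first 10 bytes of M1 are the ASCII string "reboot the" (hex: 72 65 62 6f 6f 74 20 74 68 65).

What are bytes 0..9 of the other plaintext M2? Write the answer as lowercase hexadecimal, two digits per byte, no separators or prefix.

7dc2a22a99e7754a5b0f

First, E_a ⊕ E_b = (M1 ⊕ K) ⊕ (M2 ⊕ K) = M1 ⊕ M2, so the key drops out. Then M2 = (M1 ⊕ M2) ⊕ M1 over the first 10 bytes.
byte 0: (d5 XOR da) XOR 72 = 0f XOR 72 = 7d
byte 1: (51 XOR f6) XOR 65 = a7 XOR 65 = c2
byte 2: (41 XOR 81) XOR 62 = c0 XOR 62 = a2
byte 3: (a8 XOR ed) XOR 6f = 45 XOR 6f = 2a
byte 4: (47 XOR b1) XOR 6f = f6 XOR 6f = 99
byte 5: (87 XOR 14) XOR 74 = 93 XOR 74 = e7
byte 6: (2a XOR 7f) XOR 20 = 55 XOR 20 = 75
byte 7: (e1 XOR df) XOR 74 = 3e XOR 74 = 4a
byte 8: (1c XOR 2f) XOR 68 = 33 XOR 68 = 5b
byte 9: (c2 XOR a8) XOR 65 = 6a XOR 65 = 0f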